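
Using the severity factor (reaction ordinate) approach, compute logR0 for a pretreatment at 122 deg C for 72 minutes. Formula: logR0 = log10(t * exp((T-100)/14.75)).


logR0 = log10(t * exp((T - 100) / 14.75))
= log10(72 * exp((122 - 100) / 14.75))
= 2.5051

2.5051


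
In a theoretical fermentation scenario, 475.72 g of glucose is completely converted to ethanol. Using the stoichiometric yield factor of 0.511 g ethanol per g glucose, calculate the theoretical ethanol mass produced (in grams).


Theoretical ethanol yield: m_EtOH = 0.511 * m_glucose
m_EtOH = 0.511 * 475.72 = 243.0929 g

243.0929 g


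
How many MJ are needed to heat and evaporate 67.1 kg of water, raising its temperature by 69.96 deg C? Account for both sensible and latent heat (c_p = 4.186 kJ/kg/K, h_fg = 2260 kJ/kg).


E = m_water * (4.186 * dT + 2260) / 1000
= 67.1 * (4.186 * 69.96 + 2260) / 1000
= 171.2964 MJ

171.2964 MJ


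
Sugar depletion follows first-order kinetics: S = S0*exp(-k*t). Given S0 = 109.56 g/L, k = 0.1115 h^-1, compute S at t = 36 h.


S = S0 * exp(-k * t)
S = 109.56 * exp(-0.1115 * 36)
S = 1.9788 g/L

1.9788 g/L


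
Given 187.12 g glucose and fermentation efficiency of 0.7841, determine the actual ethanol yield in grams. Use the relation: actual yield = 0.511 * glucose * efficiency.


Actual ethanol: m = 0.511 * 187.12 * 0.7841
m = 74.9743 g

74.9743 g


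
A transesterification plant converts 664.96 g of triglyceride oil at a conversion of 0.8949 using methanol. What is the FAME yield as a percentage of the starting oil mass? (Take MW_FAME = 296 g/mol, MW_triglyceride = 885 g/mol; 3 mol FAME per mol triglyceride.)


m_FAME = oil * conv * (3 * 296 / 885) = oil * conv * (888/885)
= 664.96 * 0.8949 * 888 / 885
= 597.0899 g
Y = m_FAME / oil * 100 = conv * (888/885) * 100
= 0.8949 * 888 / 885 * 100
= 89.79%

89.79%


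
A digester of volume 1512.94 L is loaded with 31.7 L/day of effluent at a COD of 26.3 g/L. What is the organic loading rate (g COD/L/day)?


OLR = Q * S / V
= 31.7 * 26.3 / 1512.94
= 0.5511 g/L/day

0.5511 g/L/day


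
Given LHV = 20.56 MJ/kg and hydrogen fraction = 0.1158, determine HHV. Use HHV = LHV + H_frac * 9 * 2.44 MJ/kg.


HHV = LHV + H_frac * 9 * 2.44
= 20.56 + 0.1158 * 9 * 2.44
= 23.1030 MJ/kg

23.1030 MJ/kg


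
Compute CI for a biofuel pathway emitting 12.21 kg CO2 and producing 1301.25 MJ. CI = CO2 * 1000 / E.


CI = CO2 * 1000 / E
= 12.21 * 1000 / 1301.25
= 9.3833 g CO2/MJ

9.3833 g CO2/MJ


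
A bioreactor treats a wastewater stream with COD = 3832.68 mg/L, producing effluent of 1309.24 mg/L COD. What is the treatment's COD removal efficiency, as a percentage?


eta = (COD_in - COD_out) / COD_in * 100
= (3832.68 - 1309.24) / 3832.68 * 100
= 65.8401%

65.8401%


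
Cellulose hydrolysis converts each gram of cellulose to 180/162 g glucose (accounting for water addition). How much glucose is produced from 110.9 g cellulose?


glucose = cellulose * 180/162
= 110.9 * 180/162
= 123.2222 g

123.2222 g


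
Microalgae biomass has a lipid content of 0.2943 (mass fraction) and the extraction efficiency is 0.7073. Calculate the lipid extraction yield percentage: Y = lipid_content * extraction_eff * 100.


Y = lipid_content * extraction_eff * 100
= 0.2943 * 0.7073 * 100
= 20.8158%

20.8158%


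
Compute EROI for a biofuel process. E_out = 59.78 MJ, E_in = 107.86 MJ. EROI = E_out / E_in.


EROI = E_out / E_in
= 59.78 / 107.86
= 0.5542

0.5542


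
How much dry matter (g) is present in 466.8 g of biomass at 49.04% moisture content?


Wd = Ww * (1 - MC/100)
= 466.8 * (1 - 49.04/100)
= 237.8813 g

237.8813 g


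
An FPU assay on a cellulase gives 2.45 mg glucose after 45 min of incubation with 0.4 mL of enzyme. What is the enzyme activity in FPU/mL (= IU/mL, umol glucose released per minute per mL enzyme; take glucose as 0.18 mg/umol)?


Activity = glucose_mg / (0.18 mg/umol * V_mL * t_min)
= 2.45 / (0.18 * 0.4 * 45)
= 0.7562 FPU/mL

0.7562 FPU/mL


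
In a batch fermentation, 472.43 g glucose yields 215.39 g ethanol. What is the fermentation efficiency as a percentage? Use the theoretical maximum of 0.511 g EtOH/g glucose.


Fermentation efficiency = (actual / (0.511 * glucose)) * 100
= (215.39 / (0.511 * 472.43)) * 100
= 89.2210%

89.2210%


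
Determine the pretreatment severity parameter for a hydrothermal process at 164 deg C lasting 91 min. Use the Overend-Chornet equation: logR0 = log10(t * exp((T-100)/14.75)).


logR0 = log10(t * exp((T - 100) / 14.75))
= log10(91 * exp((164 - 100) / 14.75))
= 3.8434

3.8434


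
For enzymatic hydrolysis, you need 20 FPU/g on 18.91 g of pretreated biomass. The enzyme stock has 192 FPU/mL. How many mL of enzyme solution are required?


V = dosage * m_sub / activity
V = 20 * 18.91 / 192
V = 1.9698 mL

1.9698 mL


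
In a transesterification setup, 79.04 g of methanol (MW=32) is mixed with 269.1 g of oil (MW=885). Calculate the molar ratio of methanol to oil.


Molar ratio = n_MeOH / n_oil = (MeOH/32) / (oil/885) = (MeOH * 885) / (32 * oil)
= (79.04 * 885) / (32 * 269.1)
= 8.1232

8.1232


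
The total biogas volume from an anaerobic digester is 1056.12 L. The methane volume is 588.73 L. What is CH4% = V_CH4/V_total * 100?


CH4% = V_CH4 / V_total * 100
= 588.73 / 1056.12 * 100
= 55.7446%

55.7446%


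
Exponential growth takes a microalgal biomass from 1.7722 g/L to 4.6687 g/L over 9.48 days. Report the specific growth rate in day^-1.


mu = ln(X2/X1) / dt
= ln(4.6687/1.7722) / 9.48
= 0.1022 per day

0.1022 per day


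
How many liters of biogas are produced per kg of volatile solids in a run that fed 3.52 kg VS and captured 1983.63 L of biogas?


Y = V / VS
= 1983.63 / 3.52
= 563.5312 L/kg VS

563.5312 L/kg VS


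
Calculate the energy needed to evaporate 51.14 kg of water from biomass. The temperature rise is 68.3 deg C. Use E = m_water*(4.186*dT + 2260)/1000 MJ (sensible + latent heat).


E = m_water * (4.186 * dT + 2260) / 1000
= 51.14 * (4.186 * 68.3 + 2260) / 1000
= 130.1975 MJ

130.1975 MJ


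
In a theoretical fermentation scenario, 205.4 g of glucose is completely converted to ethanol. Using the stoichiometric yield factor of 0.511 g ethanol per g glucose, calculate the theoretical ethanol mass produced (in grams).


Theoretical ethanol yield: m_EtOH = 0.511 * m_glucose
m_EtOH = 0.511 * 205.4 = 104.9594 g

104.9594 g


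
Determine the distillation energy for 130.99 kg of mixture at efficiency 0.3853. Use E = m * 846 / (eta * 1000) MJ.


E = m * 846 / (eta * 1000)
= 130.99 * 846 / (0.3853 * 1000)
= 287.6137 MJ

287.6137 MJ


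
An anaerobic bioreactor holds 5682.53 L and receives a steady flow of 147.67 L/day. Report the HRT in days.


HRT = V / Q
= 5682.53 / 147.67
= 38.4813 days

38.4813 days


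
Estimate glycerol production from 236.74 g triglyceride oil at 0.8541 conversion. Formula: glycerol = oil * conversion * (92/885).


glycerol = oil * conv * (92/885)
= 236.74 * 0.8541 * 92 / 885
= 21.0196 g

21.0196 g


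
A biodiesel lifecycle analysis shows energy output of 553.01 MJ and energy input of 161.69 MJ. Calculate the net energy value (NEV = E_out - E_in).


NEV = E_out - E_in
= 553.01 - 161.69
= 391.3200 MJ

391.3200 MJ


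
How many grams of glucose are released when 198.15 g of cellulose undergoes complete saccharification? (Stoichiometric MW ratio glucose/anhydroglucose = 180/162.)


glucose = cellulose * 180/162
= 198.15 * 180/162
= 220.1667 g

220.1667 g


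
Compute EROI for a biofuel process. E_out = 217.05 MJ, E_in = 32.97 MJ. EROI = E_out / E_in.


EROI = E_out / E_in
= 217.05 / 32.97
= 6.5833

6.5833


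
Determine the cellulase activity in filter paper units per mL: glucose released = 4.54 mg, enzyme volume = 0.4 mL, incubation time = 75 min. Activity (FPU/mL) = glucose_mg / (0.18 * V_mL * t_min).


Activity = glucose_mg / (0.18 mg/umol * V_mL * t_min)
= 4.54 / (0.18 * 0.4 * 75)
= 0.8407 FPU/mL

0.8407 FPU/mL


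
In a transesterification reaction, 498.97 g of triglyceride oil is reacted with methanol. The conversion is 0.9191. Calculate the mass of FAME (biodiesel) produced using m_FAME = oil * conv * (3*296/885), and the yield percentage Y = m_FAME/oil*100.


m_FAME = oil * conv * (3 * 296 / 885) = oil * conv * (888/885)
= 498.97 * 0.9191 * 888 / 885
= 460.1579 g
Y = m_FAME / oil * 100 = conv * (888/885) * 100
= 0.9191 * 888 / 885 * 100
= 92.22%

460.1579 g FAME; Y = 92.22%


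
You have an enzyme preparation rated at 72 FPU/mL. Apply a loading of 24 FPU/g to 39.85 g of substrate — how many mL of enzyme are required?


V = dosage * m_sub / activity
V = 24 * 39.85 / 72
V = 13.2833 mL

13.2833 mL


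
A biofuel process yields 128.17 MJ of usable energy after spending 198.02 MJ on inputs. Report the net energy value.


NEV = E_out - E_in
= 128.17 - 198.02
= -69.8500 MJ

-69.8500 MJ


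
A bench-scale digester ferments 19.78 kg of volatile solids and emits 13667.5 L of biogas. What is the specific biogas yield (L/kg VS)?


Y = V / VS
= 13667.5 / 19.78
= 690.9757 L/kg VS

690.9757 L/kg VS


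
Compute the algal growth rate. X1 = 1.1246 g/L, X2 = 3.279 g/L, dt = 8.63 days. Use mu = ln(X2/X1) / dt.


mu = ln(X2/X1) / dt
= ln(3.279/1.1246) / 8.63
= 0.1240 per day

0.1240 per day


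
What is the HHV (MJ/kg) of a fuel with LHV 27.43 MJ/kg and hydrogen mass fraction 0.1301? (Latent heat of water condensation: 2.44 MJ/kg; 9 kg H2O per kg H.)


HHV = LHV + H_frac * 9 * 2.44
= 27.43 + 0.1301 * 9 * 2.44
= 30.2870 MJ/kg

30.2870 MJ/kg


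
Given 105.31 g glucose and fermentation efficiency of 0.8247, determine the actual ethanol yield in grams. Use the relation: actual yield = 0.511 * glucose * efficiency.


Actual ethanol: m = 0.511 * 105.31 * 0.8247
m = 44.3799 g

44.3799 g


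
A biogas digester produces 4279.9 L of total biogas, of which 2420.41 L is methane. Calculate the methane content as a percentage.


CH4% = V_CH4 / V_total * 100
= 2420.41 / 4279.9 * 100
= 56.5530%

56.5530%


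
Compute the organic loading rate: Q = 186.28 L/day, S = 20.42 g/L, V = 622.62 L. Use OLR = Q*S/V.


OLR = Q * S / V
= 186.28 * 20.42 / 622.62
= 6.1094 g/L/day

6.1094 g/L/day


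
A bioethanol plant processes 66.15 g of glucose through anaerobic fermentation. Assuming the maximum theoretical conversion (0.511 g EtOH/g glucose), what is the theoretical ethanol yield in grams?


Theoretical ethanol yield: m_EtOH = 0.511 * m_glucose
m_EtOH = 0.511 * 66.15 = 33.8027 g

33.8027 g


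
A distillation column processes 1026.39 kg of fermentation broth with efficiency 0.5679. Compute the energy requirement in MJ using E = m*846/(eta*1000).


E = m * 846 / (eta * 1000)
= 1026.39 * 846 / (0.5679 * 1000)
= 1529.0120 MJ

1529.0120 MJ


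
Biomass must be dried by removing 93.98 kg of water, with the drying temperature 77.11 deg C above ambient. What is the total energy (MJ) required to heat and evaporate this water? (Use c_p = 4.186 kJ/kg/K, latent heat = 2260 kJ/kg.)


E = m_water * (4.186 * dT + 2260) / 1000
= 93.98 * (4.186 * 77.11 + 2260) / 1000
= 242.7299 MJ

242.7299 MJ


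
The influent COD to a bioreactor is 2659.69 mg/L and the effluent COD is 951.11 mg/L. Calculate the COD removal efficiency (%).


eta = (COD_in - COD_out) / COD_in * 100
= (2659.69 - 951.11) / 2659.69 * 100
= 64.2398%

64.2398%


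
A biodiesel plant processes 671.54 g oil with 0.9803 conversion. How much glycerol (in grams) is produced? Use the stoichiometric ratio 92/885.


glycerol = oil * conv * (92/885)
= 671.54 * 0.9803 * 92 / 885
= 68.4346 g

68.4346 g


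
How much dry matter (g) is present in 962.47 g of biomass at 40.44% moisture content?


Wd = Ww * (1 - MC/100)
= 962.47 * (1 - 40.44/100)
= 573.2471 g

573.2471 g


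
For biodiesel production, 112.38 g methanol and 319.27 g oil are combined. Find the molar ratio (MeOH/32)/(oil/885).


Molar ratio = n_MeOH / n_oil = (MeOH/32) / (oil/885) = (MeOH * 885) / (32 * oil)
= (112.38 * 885) / (32 * 319.27)
= 9.7347

9.7347


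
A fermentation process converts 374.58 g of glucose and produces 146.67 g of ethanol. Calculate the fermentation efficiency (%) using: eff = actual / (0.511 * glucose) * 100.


Fermentation efficiency = (actual / (0.511 * glucose)) * 100
= (146.67 / (0.511 * 374.58)) * 100
= 76.6259%

76.6259%


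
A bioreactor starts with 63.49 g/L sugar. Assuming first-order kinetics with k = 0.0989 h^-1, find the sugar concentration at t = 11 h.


S = S0 * exp(-k * t)
S = 63.49 * exp(-0.0989 * 11)
S = 21.3913 g/L

21.3913 g/L


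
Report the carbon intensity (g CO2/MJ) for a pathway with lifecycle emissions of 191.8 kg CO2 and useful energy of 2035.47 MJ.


CI = CO2 * 1000 / E
= 191.8 * 1000 / 2035.47
= 94.2289 g CO2/MJ

94.2289 g CO2/MJ


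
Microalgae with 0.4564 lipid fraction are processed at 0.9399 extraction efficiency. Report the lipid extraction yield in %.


Y = lipid_content * extraction_eff * 100
= 0.4564 * 0.9399 * 100
= 42.8970%

42.8970%


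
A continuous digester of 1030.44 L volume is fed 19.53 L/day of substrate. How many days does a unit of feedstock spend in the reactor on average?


HRT = V / Q
= 1030.44 / 19.53
= 52.7619 days

52.7619 days


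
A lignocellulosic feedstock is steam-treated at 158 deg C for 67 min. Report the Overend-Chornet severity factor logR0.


logR0 = log10(t * exp((T - 100) / 14.75))
= log10(67 * exp((158 - 100) / 14.75))
= 3.5338

3.5338


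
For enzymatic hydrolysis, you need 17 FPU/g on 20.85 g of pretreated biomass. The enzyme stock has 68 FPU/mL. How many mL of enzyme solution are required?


V = dosage * m_sub / activity
V = 17 * 20.85 / 68
V = 5.2125 mL

5.2125 mL


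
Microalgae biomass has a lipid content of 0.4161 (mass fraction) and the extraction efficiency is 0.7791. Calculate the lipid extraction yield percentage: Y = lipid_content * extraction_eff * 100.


Y = lipid_content * extraction_eff * 100
= 0.4161 * 0.7791 * 100
= 32.4184%

32.4184%


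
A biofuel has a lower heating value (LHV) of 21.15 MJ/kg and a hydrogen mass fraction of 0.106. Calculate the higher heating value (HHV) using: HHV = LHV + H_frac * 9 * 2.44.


HHV = LHV + H_frac * 9 * 2.44
= 21.15 + 0.106 * 9 * 2.44
= 23.4778 MJ/kg

23.4778 MJ/kg


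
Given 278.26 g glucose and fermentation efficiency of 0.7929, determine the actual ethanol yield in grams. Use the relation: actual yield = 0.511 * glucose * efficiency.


Actual ethanol: m = 0.511 * 278.26 * 0.7929
m = 112.7431 g

112.7431 g


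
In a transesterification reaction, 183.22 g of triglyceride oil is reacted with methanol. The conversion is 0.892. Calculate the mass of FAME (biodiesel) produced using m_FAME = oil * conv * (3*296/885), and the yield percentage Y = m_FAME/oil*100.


m_FAME = oil * conv * (3 * 296 / 885) = oil * conv * (888/885)
= 183.22 * 0.892 * 888 / 885
= 163.9862 g
Y = m_FAME / oil * 100 = conv * (888/885) * 100
= 0.892 * 888 / 885 * 100
= 89.50%

163.9862 g FAME; Y = 89.50%


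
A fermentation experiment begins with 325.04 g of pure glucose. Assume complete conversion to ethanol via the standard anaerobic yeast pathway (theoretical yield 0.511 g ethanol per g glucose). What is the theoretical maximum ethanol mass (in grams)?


Theoretical ethanol yield: m_EtOH = 0.511 * m_glucose
m_EtOH = 0.511 * 325.04 = 166.0954 g

166.0954 g


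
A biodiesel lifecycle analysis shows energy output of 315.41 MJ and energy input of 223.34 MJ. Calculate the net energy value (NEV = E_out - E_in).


NEV = E_out - E_in
= 315.41 - 223.34
= 92.0700 MJ

92.0700 MJ


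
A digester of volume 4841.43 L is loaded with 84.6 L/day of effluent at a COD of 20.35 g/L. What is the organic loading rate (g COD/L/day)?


OLR = Q * S / V
= 84.6 * 20.35 / 4841.43
= 0.3556 g/L/day

0.3556 g/L/day


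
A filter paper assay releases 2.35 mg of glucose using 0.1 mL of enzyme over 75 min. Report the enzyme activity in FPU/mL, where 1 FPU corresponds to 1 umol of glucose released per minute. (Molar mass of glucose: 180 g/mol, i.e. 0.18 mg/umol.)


Activity = glucose_mg / (0.18 mg/umol * V_mL * t_min)
= 2.35 / (0.18 * 0.1 * 75)
= 1.7407 FPU/mL

1.7407 FPU/mL


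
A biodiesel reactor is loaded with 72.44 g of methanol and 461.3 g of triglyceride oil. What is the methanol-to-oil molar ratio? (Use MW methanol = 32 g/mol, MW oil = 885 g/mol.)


Molar ratio = n_MeOH / n_oil = (MeOH/32) / (oil/885) = (MeOH * 885) / (32 * oil)
= (72.44 * 885) / (32 * 461.3)
= 4.3430

4.3430


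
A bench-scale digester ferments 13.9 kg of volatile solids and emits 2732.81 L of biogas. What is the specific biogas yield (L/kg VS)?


Y = V / VS
= 2732.81 / 13.9
= 196.6050 L/kg VS

196.6050 L/kg VS


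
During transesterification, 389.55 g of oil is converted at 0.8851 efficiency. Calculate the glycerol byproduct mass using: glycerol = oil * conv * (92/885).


glycerol = oil * conv * (92/885)
= 389.55 * 0.8851 * 92 / 885
= 35.8426 g

35.8426 g


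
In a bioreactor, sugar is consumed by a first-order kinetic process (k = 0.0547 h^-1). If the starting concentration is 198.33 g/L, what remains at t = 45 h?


S = S0 * exp(-k * t)
S = 198.33 * exp(-0.0547 * 45)
S = 16.9189 g/L

16.9189 g/L


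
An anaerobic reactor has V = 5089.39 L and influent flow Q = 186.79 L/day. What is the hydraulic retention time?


HRT = V / Q
= 5089.39 / 186.79
= 27.2466 days

27.2466 days


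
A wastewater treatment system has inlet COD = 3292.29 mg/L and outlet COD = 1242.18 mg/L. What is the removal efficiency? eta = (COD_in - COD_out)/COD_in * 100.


eta = (COD_in - COD_out) / COD_in * 100
= (3292.29 - 1242.18) / 3292.29 * 100
= 62.2700%

62.2700%


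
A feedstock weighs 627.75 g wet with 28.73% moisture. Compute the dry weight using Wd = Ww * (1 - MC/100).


Wd = Ww * (1 - MC/100)
= 627.75 * (1 - 28.73/100)
= 447.3974 g

447.3974 g


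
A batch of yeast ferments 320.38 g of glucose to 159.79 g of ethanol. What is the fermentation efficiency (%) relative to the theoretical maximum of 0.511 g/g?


Fermentation efficiency = (actual / (0.511 * glucose)) * 100
= (159.79 / (0.511 * 320.38)) * 100
= 97.6030%

97.6030%


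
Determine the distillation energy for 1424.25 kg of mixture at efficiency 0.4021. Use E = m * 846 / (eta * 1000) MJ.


E = m * 846 / (eta * 1000)
= 1424.25 * 846 / (0.4021 * 1000)
= 2996.5568 MJ

2996.5568 MJ


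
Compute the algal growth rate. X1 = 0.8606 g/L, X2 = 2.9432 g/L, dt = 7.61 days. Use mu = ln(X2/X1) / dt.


mu = ln(X2/X1) / dt
= ln(2.9432/0.8606) / 7.61
= 0.1616 per day

0.1616 per day


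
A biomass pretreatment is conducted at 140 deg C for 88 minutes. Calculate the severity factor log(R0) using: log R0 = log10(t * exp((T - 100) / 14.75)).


logR0 = log10(t * exp((T - 100) / 14.75))
= log10(88 * exp((140 - 100) / 14.75))
= 3.1222

3.1222


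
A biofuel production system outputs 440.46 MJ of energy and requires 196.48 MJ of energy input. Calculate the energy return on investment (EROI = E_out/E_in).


EROI = E_out / E_in
= 440.46 / 196.48
= 2.2418

2.2418


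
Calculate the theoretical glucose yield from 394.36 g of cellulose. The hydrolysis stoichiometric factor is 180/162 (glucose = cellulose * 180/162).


glucose = cellulose * 180/162
= 394.36 * 180/162
= 438.1778 g

438.1778 g


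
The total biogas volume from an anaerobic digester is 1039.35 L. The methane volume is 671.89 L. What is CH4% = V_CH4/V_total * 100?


CH4% = V_CH4 / V_total * 100
= 671.89 / 1039.35 * 100
= 64.6452%

64.6452%


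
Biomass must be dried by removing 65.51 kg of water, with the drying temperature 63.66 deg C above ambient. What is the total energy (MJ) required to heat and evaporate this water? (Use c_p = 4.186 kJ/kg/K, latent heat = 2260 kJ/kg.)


E = m_water * (4.186 * dT + 2260) / 1000
= 65.51 * (4.186 * 63.66 + 2260) / 1000
= 165.5098 MJ

165.5098 MJ


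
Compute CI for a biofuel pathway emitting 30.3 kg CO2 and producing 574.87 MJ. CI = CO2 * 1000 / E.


CI = CO2 * 1000 / E
= 30.3 * 1000 / 574.87
= 52.7076 g CO2/MJ

52.7076 g CO2/MJ


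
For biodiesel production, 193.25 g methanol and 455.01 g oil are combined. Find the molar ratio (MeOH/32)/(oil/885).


Molar ratio = n_MeOH / n_oil = (MeOH/32) / (oil/885) = (MeOH * 885) / (32 * oil)
= (193.25 * 885) / (32 * 455.01)
= 11.7461

11.7461


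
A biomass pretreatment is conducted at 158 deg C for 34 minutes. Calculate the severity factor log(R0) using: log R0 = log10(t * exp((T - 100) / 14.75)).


logR0 = log10(t * exp((T - 100) / 14.75))
= log10(34 * exp((158 - 100) / 14.75))
= 3.2392

3.2392


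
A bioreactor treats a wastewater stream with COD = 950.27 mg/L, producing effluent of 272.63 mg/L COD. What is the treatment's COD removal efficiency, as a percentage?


eta = (COD_in - COD_out) / COD_in * 100
= (950.27 - 272.63) / 950.27 * 100
= 71.3103%

71.3103%


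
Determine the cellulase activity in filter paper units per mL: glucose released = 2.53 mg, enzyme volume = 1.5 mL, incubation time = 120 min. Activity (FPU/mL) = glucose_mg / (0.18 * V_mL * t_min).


Activity = glucose_mg / (0.18 mg/umol * V_mL * t_min)
= 2.53 / (0.18 * 1.5 * 120)
= 0.0781 FPU/mL

0.0781 FPU/mL


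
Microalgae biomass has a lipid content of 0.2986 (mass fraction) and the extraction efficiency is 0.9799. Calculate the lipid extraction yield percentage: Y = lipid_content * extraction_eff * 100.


Y = lipid_content * extraction_eff * 100
= 0.2986 * 0.9799 * 100
= 29.2598%

29.2598%


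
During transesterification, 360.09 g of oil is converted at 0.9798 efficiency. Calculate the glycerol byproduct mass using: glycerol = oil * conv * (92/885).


glycerol = oil * conv * (92/885)
= 360.09 * 0.9798 * 92 / 885
= 36.6769 g

36.6769 g


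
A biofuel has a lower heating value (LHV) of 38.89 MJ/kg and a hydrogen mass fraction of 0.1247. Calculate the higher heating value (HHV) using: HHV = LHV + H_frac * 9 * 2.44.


HHV = LHV + H_frac * 9 * 2.44
= 38.89 + 0.1247 * 9 * 2.44
= 41.6284 MJ/kg

41.6284 MJ/kg


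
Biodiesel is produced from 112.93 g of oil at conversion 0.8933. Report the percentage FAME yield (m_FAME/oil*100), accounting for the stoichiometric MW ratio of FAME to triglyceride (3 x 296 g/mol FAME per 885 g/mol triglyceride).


m_FAME = oil * conv * (3 * 296 / 885) = oil * conv * (888/885)
= 112.93 * 0.8933 * 888 / 885
= 101.2223 g
Y = m_FAME / oil * 100 = conv * (888/885) * 100
= 0.8933 * 888 / 885 * 100
= 89.63%

89.63%


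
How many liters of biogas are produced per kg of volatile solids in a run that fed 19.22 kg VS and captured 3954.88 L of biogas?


Y = V / VS
= 3954.88 / 19.22
= 205.7690 L/kg VS

205.7690 L/kg VS


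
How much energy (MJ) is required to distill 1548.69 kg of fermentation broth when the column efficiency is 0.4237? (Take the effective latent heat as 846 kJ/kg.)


E = m * 846 / (eta * 1000)
= 1548.69 * 846 / (0.4237 * 1000)
= 3092.2628 MJ

3092.2628 MJ


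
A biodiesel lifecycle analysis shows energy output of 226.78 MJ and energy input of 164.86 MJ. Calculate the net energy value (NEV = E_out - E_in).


NEV = E_out - E_in
= 226.78 - 164.86
= 61.9200 MJ

61.9200 MJ


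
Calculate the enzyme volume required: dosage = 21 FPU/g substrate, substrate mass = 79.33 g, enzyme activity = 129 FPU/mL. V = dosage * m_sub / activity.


V = dosage * m_sub / activity
V = 21 * 79.33 / 129
V = 12.9142 mL

12.9142 mL


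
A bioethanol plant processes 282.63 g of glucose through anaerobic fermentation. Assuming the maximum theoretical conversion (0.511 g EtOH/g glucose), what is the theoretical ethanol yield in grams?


Theoretical ethanol yield: m_EtOH = 0.511 * m_glucose
m_EtOH = 0.511 * 282.63 = 144.4239 g

144.4239 g


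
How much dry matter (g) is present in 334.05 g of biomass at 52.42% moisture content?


Wd = Ww * (1 - MC/100)
= 334.05 * (1 - 52.42/100)
= 158.9410 g

158.9410 g


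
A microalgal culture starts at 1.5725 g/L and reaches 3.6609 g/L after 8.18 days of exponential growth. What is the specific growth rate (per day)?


mu = ln(X2/X1) / dt
= ln(3.6609/1.5725) / 8.18
= 0.1033 per day

0.1033 per day


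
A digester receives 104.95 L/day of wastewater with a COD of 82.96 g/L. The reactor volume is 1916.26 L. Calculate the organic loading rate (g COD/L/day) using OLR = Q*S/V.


OLR = Q * S / V
= 104.95 * 82.96 / 1916.26
= 4.5436 g/L/day

4.5436 g/L/day


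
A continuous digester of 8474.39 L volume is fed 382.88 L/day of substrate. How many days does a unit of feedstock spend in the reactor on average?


HRT = V / Q
= 8474.39 / 382.88
= 22.1333 days

22.1333 days


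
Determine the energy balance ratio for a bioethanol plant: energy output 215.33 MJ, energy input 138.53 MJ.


EROI = E_out / E_in
= 215.33 / 138.53
= 1.5544

1.5544


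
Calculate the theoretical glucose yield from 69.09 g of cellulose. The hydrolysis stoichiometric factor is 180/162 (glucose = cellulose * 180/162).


glucose = cellulose * 180/162
= 69.09 * 180/162
= 76.7667 g

76.7667 g


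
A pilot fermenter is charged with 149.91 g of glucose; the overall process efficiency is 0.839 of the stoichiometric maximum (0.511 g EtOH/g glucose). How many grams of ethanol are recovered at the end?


Actual ethanol: m = 0.511 * 149.91 * 0.839
m = 64.2708 g

64.2708 g


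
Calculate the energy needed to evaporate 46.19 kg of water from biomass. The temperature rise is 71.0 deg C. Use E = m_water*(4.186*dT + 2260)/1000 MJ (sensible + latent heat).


E = m_water * (4.186 * dT + 2260) / 1000
= 46.19 * (4.186 * 71.0 + 2260) / 1000
= 118.1173 MJ

118.1173 MJ


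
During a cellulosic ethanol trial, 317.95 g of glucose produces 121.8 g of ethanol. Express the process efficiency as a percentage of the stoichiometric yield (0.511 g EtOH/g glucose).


Fermentation efficiency = (actual / (0.511 * glucose)) * 100
= (121.8 / (0.511 * 317.95)) * 100
= 74.9666%

74.9666%


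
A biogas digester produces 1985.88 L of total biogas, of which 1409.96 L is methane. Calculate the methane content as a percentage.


CH4% = V_CH4 / V_total * 100
= 1409.96 / 1985.88 * 100
= 70.9993%

70.9993%


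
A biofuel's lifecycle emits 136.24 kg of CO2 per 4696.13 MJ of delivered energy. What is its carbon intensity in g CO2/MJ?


CI = CO2 * 1000 / E
= 136.24 * 1000 / 4696.13
= 29.0111 g CO2/MJ

29.0111 g CO2/MJ


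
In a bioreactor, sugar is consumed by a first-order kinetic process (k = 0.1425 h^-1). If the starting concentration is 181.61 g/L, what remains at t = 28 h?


S = S0 * exp(-k * t)
S = 181.61 * exp(-0.1425 * 28)
S = 3.3597 g/L

3.3597 g/L


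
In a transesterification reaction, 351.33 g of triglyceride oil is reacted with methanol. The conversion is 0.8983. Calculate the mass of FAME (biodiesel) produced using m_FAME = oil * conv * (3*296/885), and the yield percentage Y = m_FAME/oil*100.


m_FAME = oil * conv * (3 * 296 / 885) = oil * conv * (888/885)
= 351.33 * 0.8983 * 888 / 885
= 316.6696 g
Y = m_FAME / oil * 100 = conv * (888/885) * 100
= 0.8983 * 888 / 885 * 100
= 90.13%

316.6696 g FAME; Y = 90.13%


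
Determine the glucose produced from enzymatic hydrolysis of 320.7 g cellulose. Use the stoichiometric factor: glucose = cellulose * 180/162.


glucose = cellulose * 180/162
= 320.7 * 180/162
= 356.3333 g

356.3333 g


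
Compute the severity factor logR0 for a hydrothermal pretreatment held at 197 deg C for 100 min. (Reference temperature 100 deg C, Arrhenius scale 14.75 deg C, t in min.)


logR0 = log10(t * exp((T - 100) / 14.75))
= log10(100 * exp((197 - 100) / 14.75))
= 4.8560

4.8560


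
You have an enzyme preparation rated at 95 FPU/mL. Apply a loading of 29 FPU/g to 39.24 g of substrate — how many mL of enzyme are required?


V = dosage * m_sub / activity
V = 29 * 39.24 / 95
V = 11.9785 mL

11.9785 mL


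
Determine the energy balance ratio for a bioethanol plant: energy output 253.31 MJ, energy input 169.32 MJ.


EROI = E_out / E_in
= 253.31 / 169.32
= 1.4960

1.4960


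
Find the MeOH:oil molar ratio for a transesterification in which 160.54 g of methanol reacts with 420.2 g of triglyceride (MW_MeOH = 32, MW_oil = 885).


Molar ratio = n_MeOH / n_oil = (MeOH/32) / (oil/885) = (MeOH * 885) / (32 * oil)
= (160.54 * 885) / (32 * 420.2)
= 10.5662

10.5662


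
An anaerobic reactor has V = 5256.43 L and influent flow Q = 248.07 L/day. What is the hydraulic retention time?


HRT = V / Q
= 5256.43 / 248.07
= 21.1893 days

21.1893 days


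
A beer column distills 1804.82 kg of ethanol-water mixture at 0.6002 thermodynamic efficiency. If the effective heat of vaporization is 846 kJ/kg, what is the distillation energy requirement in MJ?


E = m * 846 / (eta * 1000)
= 1804.82 * 846 / (0.6002 * 1000)
= 2543.9482 MJ

2543.9482 MJ


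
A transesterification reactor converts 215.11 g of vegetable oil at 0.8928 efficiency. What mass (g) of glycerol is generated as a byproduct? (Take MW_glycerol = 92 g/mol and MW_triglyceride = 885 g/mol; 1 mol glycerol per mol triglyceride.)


glycerol = oil * conv * (92/885)
= 215.11 * 0.8928 * 92 / 885
= 19.9645 g

19.9645 g


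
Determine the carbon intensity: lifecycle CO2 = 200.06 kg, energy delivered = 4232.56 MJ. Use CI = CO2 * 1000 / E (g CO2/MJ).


CI = CO2 * 1000 / E
= 200.06 * 1000 / 4232.56
= 47.2669 g CO2/MJ

47.2669 g CO2/MJ


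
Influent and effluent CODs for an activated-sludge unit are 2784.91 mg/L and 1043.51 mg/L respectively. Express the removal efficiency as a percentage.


eta = (COD_in - COD_out) / COD_in * 100
= (2784.91 - 1043.51) / 2784.91 * 100
= 62.5298%

62.5298%


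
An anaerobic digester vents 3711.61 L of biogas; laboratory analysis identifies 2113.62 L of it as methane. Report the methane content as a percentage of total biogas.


CH4% = V_CH4 / V_total * 100
= 2113.62 / 3711.61 * 100
= 56.9462%

56.9462%


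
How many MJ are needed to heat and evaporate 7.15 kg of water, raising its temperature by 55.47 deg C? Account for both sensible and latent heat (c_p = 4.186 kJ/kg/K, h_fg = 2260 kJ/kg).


E = m_water * (4.186 * dT + 2260) / 1000
= 7.15 * (4.186 * 55.47 + 2260) / 1000
= 17.8192 MJ

17.8192 MJ


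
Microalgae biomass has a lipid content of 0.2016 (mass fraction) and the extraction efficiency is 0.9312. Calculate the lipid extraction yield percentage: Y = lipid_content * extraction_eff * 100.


Y = lipid_content * extraction_eff * 100
= 0.2016 * 0.9312 * 100
= 18.7730%

18.7730%


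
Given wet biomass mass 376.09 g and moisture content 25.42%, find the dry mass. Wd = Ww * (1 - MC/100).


Wd = Ww * (1 - MC/100)
= 376.09 * (1 - 25.42/100)
= 280.4879 g

280.4879 g


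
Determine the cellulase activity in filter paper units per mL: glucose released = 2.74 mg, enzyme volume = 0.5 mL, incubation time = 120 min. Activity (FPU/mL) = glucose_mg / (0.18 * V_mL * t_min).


Activity = glucose_mg / (0.18 mg/umol * V_mL * t_min)
= 2.74 / (0.18 * 0.5 * 120)
= 0.2537 FPU/mL

0.2537 FPU/mL


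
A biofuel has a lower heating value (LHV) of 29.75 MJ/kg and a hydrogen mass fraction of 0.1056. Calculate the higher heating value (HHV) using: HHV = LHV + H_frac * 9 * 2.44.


HHV = LHV + H_frac * 9 * 2.44
= 29.75 + 0.1056 * 9 * 2.44
= 32.0690 MJ/kg

32.0690 MJ/kg


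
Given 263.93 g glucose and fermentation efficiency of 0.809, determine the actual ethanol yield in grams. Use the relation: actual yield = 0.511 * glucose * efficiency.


Actual ethanol: m = 0.511 * 263.93 * 0.809
m = 109.1084 g

109.1084 g


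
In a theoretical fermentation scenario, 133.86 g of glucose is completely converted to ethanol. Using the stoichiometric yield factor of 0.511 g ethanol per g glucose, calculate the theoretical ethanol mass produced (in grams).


Theoretical ethanol yield: m_EtOH = 0.511 * m_glucose
m_EtOH = 0.511 * 133.86 = 68.4025 g

68.4025 g


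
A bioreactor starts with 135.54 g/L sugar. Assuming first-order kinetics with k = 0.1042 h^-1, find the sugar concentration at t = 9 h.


S = S0 * exp(-k * t)
S = 135.54 * exp(-0.1042 * 9)
S = 53.0623 g/L

53.0623 g/L


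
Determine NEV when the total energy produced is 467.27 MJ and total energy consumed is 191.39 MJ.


NEV = E_out - E_in
= 467.27 - 191.39
= 275.8800 MJ

275.8800 MJ


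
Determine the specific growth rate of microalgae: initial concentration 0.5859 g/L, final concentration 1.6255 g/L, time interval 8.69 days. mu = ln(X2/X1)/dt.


mu = ln(X2/X1) / dt
= ln(1.6255/0.5859) / 8.69
= 0.1174 per day

0.1174 per day


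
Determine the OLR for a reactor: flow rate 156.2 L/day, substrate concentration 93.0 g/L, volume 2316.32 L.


OLR = Q * S / V
= 156.2 * 93.0 / 2316.32
= 6.2714 g/L/day

6.2714 g/L/day


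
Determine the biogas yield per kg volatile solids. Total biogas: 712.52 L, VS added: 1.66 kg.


Y = V / VS
= 712.52 / 1.66
= 429.2289 L/kg VS

429.2289 L/kg VS


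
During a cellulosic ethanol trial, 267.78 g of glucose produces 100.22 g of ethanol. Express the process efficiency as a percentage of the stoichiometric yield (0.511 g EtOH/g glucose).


Fermentation efficiency = (actual / (0.511 * glucose)) * 100
= (100.22 / (0.511 * 267.78)) * 100
= 73.2412%

73.2412%


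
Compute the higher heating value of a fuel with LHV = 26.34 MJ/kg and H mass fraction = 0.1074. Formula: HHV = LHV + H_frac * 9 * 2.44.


HHV = LHV + H_frac * 9 * 2.44
= 26.34 + 0.1074 * 9 * 2.44
= 28.6985 MJ/kg

28.6985 MJ/kg


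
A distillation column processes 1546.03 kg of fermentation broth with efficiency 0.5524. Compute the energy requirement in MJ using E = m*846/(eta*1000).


E = m * 846 / (eta * 1000)
= 1546.03 * 846 / (0.5524 * 1000)
= 2367.7433 MJ

2367.7433 MJ


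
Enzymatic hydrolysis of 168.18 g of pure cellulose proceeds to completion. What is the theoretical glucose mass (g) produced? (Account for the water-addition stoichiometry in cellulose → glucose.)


glucose = cellulose * 180/162
= 168.18 * 180/162
= 186.8667 g

186.8667 g


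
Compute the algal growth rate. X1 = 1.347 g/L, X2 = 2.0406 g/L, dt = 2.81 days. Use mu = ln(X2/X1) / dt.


mu = ln(X2/X1) / dt
= ln(2.0406/1.347) / 2.81
= 0.1478 per day

0.1478 per day


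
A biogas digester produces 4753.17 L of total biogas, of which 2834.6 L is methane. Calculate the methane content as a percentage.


CH4% = V_CH4 / V_total * 100
= 2834.6 / 4753.17 * 100
= 59.6360%

59.6360%


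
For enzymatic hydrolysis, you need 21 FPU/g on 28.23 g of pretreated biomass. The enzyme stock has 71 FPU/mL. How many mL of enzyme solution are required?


V = dosage * m_sub / activity
V = 21 * 28.23 / 71
V = 8.3497 mL

8.3497 mL


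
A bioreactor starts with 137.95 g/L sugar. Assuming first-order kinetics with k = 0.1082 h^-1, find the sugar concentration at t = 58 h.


S = S0 * exp(-k * t)
S = 137.95 * exp(-0.1082 * 58)
S = 0.2596 g/L

0.2596 g/L


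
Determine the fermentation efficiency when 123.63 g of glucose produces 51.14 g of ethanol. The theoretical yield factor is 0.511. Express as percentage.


Fermentation efficiency = (actual / (0.511 * glucose)) * 100
= (51.14 / (0.511 * 123.63)) * 100
= 80.9498%

80.9498%


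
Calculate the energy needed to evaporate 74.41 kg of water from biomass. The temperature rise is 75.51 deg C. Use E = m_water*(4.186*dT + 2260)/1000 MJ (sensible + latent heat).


E = m_water * (4.186 * dT + 2260) / 1000
= 74.41 * (4.186 * 75.51 + 2260) / 1000
= 191.6865 MJ

191.6865 MJ


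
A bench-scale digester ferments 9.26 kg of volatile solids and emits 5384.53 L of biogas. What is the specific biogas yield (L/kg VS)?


Y = V / VS
= 5384.53 / 9.26
= 581.4827 L/kg VS

581.4827 L/kg VS


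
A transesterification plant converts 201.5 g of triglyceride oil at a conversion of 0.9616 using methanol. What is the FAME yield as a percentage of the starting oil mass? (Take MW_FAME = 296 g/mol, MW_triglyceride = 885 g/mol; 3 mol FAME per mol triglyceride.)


m_FAME = oil * conv * (3 * 296 / 885) = oil * conv * (888/885)
= 201.5 * 0.9616 * 888 / 885
= 194.4192 g
Y = m_FAME / oil * 100 = conv * (888/885) * 100
= 0.9616 * 888 / 885 * 100
= 96.49%

96.49%


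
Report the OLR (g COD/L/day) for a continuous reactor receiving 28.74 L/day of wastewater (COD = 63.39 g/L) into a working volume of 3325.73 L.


OLR = Q * S / V
= 28.74 * 63.39 / 3325.73
= 0.5478 g/L/day

0.5478 g/L/day


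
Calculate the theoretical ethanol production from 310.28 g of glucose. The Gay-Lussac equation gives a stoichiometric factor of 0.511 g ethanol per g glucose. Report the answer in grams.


Theoretical ethanol yield: m_EtOH = 0.511 * m_glucose
m_EtOH = 0.511 * 310.28 = 158.5531 g

158.5531 g


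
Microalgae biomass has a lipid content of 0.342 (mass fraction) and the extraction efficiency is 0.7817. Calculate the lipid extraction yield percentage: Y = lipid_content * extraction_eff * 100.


Y = lipid_content * extraction_eff * 100
= 0.342 * 0.7817 * 100
= 26.7341%

26.7341%


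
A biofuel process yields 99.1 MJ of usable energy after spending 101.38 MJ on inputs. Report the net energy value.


NEV = E_out - E_in
= 99.1 - 101.38
= -2.2800 MJ

-2.2800 MJ


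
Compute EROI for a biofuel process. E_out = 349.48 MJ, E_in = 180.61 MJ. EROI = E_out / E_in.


EROI = E_out / E_in
= 349.48 / 180.61
= 1.9350

1.9350


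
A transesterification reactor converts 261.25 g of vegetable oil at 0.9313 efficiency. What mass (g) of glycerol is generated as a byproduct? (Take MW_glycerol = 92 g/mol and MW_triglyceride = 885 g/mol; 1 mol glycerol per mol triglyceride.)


glycerol = oil * conv * (92/885)
= 261.25 * 0.9313 * 92 / 885
= 25.2924 g

25.2924 g


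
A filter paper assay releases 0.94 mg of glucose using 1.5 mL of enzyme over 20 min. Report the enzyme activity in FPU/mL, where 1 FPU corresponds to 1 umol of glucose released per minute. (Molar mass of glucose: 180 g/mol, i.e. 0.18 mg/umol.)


Activity = glucose_mg / (0.18 mg/umol * V_mL * t_min)
= 0.94 / (0.18 * 1.5 * 20)
= 0.1741 FPU/mL

0.1741 FPU/mL


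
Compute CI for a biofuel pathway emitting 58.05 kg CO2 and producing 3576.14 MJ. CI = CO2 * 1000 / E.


CI = CO2 * 1000 / E
= 58.05 * 1000 / 3576.14
= 16.2326 g CO2/MJ

16.2326 g CO2/MJ


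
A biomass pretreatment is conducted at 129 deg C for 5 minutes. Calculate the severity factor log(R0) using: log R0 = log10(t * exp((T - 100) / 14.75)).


logR0 = log10(t * exp((T - 100) / 14.75))
= log10(5 * exp((129 - 100) / 14.75))
= 1.5528

1.5528


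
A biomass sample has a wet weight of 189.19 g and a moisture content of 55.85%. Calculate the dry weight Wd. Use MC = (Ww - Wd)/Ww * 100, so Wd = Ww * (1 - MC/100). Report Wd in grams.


Wd = Ww * (1 - MC/100)
= 189.19 * (1 - 55.85/100)
= 83.5274 g

83.5274 g


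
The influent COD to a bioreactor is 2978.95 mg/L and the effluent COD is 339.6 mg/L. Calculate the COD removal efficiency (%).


eta = (COD_in - COD_out) / COD_in * 100
= (2978.95 - 339.6) / 2978.95 * 100
= 88.6000%

88.6000%


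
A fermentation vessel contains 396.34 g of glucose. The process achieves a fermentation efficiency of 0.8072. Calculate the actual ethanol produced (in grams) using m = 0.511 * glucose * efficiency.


Actual ethanol: m = 0.511 * 396.34 * 0.8072
m = 163.4820 g

163.4820 g


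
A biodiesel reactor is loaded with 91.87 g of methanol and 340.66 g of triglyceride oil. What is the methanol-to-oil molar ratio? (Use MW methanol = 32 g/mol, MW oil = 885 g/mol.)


Molar ratio = n_MeOH / n_oil = (MeOH/32) / (oil/885) = (MeOH * 885) / (32 * oil)
= (91.87 * 885) / (32 * 340.66)
= 7.4584

7.4584


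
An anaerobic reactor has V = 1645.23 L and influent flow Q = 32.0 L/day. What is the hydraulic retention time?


HRT = V / Q
= 1645.23 / 32.0
= 51.4134 days

51.4134 days
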